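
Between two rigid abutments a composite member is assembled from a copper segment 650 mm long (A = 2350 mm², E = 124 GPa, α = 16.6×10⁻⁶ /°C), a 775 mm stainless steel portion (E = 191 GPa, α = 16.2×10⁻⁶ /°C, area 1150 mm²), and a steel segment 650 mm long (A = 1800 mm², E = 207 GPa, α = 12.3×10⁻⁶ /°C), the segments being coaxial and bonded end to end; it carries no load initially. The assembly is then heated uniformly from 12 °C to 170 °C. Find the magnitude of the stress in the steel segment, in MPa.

σ ≈ 367 MPa (compressive)

If the supports were absent, the total length change would be Σ αᵢΔT Lᵢ = 16.6×10⁻⁶×158×650 + 16.2×10⁻⁶×158×775 + 12.3×10⁻⁶×158×650 = 4.952 mm.
Since the ends are fixed, an axial force P builds up, equal in every segment, with P · Σ Lᵢ/(AᵢEᵢ) = δ_free.
Σ Lᵢ/(AᵢEᵢ) = 650/(2350×124×10³) + 775/(1150×191×10³) + 650/(1800×207×10³) = 7.503×10⁻⁶ mm/N.
P = 4.952 / 7.503×10⁻⁶ = 659900 N = 659.9 kN, compressive.
σ_{steel} = P / A = 659900 / 1800 = 366.6 MPa.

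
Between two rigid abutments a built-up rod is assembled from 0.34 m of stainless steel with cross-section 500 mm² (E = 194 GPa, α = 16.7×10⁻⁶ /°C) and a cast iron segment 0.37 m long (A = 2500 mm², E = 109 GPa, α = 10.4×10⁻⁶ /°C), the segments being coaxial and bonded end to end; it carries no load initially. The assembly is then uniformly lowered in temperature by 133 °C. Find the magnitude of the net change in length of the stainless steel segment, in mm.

|ΔL| ≈ 0.158 mm

With the walls removed the bar would change length by δ_free = Σ αᵢΔT Lᵢ = 16.7×10⁻⁶×133×340 + 10.4×10⁻⁶×133×370 = 1.267 mm.
Since the ends are fixed, an axial force P builds up, equal in every segment, with P · Σ Lᵢ/(AᵢEᵢ) = δ_free.
Σ Lᵢ/(AᵢEᵢ) = 340/(500×194×10³) + 370/(2500×109×10³) = 4.863×10⁻⁶ mm/N.
Hence P = δ_free / Σ(L/AE) = 1.267/4.863×10⁻⁶ = 260.5 kN (tensile).
For the stainless steel segment, free thermal change = 16.7×10⁻⁶×133×340 = 0.7552 mm and elastic change from P = 260500×340/(500×194×10³) = 0.9132 mm; these oppose, so the net change is 0.158 mm (segment lengthens).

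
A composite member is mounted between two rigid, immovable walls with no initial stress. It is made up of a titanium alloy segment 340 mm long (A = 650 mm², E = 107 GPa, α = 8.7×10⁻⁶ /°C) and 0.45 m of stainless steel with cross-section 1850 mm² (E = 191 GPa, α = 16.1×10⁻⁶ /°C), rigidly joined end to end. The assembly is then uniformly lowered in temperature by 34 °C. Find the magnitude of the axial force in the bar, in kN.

P ≈ 56.3 kN (tensile)

If the supports were absent, the total length change would be Σ αᵢΔT Lᵢ = 8.7×10⁻⁶×34×340 + 16.1×10⁻⁶×34×450 = 0.3469 mm.
The rigid supports impose zero overall length change; the single axial force P common to all segments must satisfy P Σ Lᵢ/(AᵢEᵢ) = δ_free.
The series flexibility is Σ Lᵢ/(AᵢEᵢ) = 340/(650×107×10³) + 450/(1850×191×10³) = 6.162×10⁻⁶ mm/N.
P = 0.3469 / 6.162×10⁻⁶ = 56300 N = 56.3 kN, tensile.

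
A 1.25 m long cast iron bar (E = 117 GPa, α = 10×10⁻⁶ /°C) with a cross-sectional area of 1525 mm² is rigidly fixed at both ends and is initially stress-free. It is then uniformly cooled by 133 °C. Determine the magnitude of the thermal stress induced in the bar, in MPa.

The supports are rigid, so the total axial strain is zero. The restrained thermal strain is ε = αΔT = 10×10⁻⁶ × 133 = 1330×10⁻⁶.
Hence σ = E·αΔT = 117×10³ × 1330×10⁻⁶ = 155.6 MPa, tensile.

σ ≈ 156 MPa (tensile)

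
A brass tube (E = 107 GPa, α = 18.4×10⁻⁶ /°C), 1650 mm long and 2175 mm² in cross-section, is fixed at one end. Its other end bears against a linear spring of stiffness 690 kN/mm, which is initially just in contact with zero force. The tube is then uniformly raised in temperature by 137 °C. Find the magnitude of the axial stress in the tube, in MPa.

If the spring were absent the tube would lengthen by αΔT L = 18.4×10⁻⁶ × 137 × 1650 = 4.159 mm.
With a force P in the spring, the elastic change of the tube is PL/(AE) and that of the spring is P/k; compatibility requires their sum to equal δ_free.
P [ L/(AE) + 1/k ] = δ_free → P [ 1650/(2175×107×10³) + 1/(690×10³) ] = 4.159.
P = 4.159 / 8.539×10⁻⁶ = 487100 N.
σ = P/A = 487100/2175 = 223.9 MPa.

σ ≈ 224 MPa (compressive)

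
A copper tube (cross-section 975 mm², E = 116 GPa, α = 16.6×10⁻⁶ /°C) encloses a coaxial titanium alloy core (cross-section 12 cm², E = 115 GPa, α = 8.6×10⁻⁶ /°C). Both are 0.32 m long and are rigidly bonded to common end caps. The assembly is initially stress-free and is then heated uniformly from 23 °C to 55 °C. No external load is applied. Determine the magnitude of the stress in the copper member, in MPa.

The copper has the larger α, so on heating it would change length more than the titanium alloy if both were free. The rigid plates force a common final length, so the copper is put into compression and the titanium alloy into tension, with equal and opposite forces P (no external load).
Compatibility of the two members (thermal + elastic change equal): (α₁ − α₂)ΔT = P·[1/(A₁E₁) + 1/(A₂E₂)].
|α₁ − α₂|·ΔT = 8×10⁻⁶ × 32 = 0.000256.
1/(A₁E₁) + 1/(A₂E₂) = 1/(975×116×10³) + 1/(1200×115×10³) = 1.609×10⁻⁸ N⁻¹.
So P = 0.000256 / 1.609×10⁻⁸ = 15.91 kN.
σ_{copper} = P/A₁ = 15910/975 = 16.32 MPa, compressive.

σ ≈ 16.3 MPa (compressive)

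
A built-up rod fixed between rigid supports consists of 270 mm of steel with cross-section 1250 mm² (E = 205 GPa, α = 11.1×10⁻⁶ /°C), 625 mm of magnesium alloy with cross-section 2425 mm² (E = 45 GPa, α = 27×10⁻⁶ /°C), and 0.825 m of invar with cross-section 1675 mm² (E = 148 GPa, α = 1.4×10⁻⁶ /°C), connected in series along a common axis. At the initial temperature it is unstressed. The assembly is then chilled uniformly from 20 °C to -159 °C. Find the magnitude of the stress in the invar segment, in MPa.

Free thermal contraction of the whole bar: Σ αᵢΔT Lᵢ = 11.1×10⁻⁶×179×270 + 27×10⁻⁶×179×625 + 1.4×10⁻⁶×179×825 = 3.764 mm.
The rigid supports impose zero overall length change; the single axial force P common to all segments must satisfy P Σ Lᵢ/(AᵢEᵢ) = δ_free.
The series flexibility is Σ Lᵢ/(AᵢEᵢ) = 270/(1250×205×10³) + 625/(2425×45×10³) + 825/(1675×148×10³) = 1.011×10⁻⁵ mm/N.
P = 3.764 / 1.011×10⁻⁵ = 372300 N = 372.3 kN, tensile.
σ_{invar} = P / A = 372300 / 1675 = 222.3 MPa.

σ ≈ 222 MPa (tensile)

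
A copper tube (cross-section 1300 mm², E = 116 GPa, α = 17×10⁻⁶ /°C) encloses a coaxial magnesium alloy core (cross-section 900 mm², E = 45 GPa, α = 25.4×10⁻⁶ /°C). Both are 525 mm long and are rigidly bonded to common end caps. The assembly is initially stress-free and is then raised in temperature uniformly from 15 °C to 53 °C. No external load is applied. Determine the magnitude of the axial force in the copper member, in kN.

P ≈ 10.2 kN (tensile in the copper)

The magnesium alloy has the larger α, so on heating it would change length more than the copper if both were free. The rigid plates force a common final length, so the magnesium alloy is put into compression and the copper into tension, with equal and opposite forces P (no external load).
Equating the net (thermal + elastic) strains gives |α₁ − α₂|·ΔT = P·[1/(A₁E₁) + 1/(A₂E₂)].
|α₁ − α₂|·ΔT = 8.4×10⁻⁶ × 38 = 0.0003192.
1/(A₁E₁) + 1/(A₂E₂) = 1/(1300×116×10³) + 1/(900×45×10³) = 3.132×10⁻⁸ N⁻¹.
P = 0.0003192 / 3.132×10⁻⁸ = 10190 N = 10.19 kN.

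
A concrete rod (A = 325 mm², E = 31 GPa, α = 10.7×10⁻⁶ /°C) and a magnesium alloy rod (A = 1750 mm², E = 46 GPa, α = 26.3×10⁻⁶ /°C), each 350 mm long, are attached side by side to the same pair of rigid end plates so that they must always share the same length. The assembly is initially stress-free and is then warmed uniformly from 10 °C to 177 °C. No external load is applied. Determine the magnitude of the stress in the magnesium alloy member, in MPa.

Both members must finish at the same length. With the larger α, the magnesium alloy tends to over-expand; the plates restrain it, putting the magnesium alloy in compression and the concrete in tension. With no external load the two internal forces are equal and opposite, magnitude P.
Setting the final lengths equal and cancelling L: (α₁ − α₂)ΔT = P/(A₁E₁) + P/(A₂E₂).
|α₁ − α₂|·ΔT = 15.6×10⁻⁶ × 167 = 0.002605.
1/(A₁E₁) + 1/(A₂E₂) = 1/(325×31×10³) + 1/(1750×46×10³) = 1.117×10⁻⁷ N⁻¹.
So P = 0.002605 / 1.117×10⁻⁷ = 23.33 kN.
σ_{magnesium alloy} = P/A₂ = 23330/1750 = 13.33 MPa, compressive.

σ ≈ 13.3 MPa (compressive)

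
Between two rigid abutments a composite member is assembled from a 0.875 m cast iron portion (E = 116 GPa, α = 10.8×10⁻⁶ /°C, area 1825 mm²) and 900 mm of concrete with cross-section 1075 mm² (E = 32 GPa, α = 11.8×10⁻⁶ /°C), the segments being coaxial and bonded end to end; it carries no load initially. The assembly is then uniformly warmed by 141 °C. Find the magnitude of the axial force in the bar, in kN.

Free thermal expansion of the whole bar: Σ αᵢΔT Lᵢ = 10.8×10⁻⁶×141×875 + 11.8×10⁻⁶×141×900 = 2.83 mm.
The rigid supports impose zero overall length change; the single axial force P common to all segments must satisfy P Σ Lᵢ/(AᵢEᵢ) = δ_free.
The series flexibility is Σ Lᵢ/(AᵢEᵢ) = 875/(1825×116×10³) + 900/(1075×32×10³) = 3.03×10⁻⁵ mm/N.
Hence P = δ_free / Σ(L/AE) = 2.83/3.03×10⁻⁵ = 93.41 kN (compressive).

P ≈ 93.4 kN (compressive)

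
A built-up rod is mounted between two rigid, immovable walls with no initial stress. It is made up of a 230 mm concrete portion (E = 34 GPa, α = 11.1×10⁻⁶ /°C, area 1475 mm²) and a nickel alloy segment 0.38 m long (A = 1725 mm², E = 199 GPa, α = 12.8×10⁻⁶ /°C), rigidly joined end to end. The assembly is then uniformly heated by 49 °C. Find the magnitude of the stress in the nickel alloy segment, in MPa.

σ ≈ 37 MPa (compressive)

Free thermal expansion of the whole bar: Σ αᵢΔT Lᵢ = 11.1×10⁻⁶×49×230 + 12.8×10⁻⁶×49×380 = 0.3634 mm.
The rigid supports impose zero overall length change; the single axial force P common to all segments must satisfy P Σ Lᵢ/(AᵢEᵢ) = δ_free.
The series flexibility is Σ Lᵢ/(AᵢEᵢ) = 230/(1475×34×10³) + 380/(1725×199×10³) = 5.693×10⁻⁶ mm/N.
P = 0.3634 / 5.693×10⁻⁶ = 63840 N = 63.84 kN, compressive.
σ_{nickel alloy} = P / A = 63840 / 1725 = 37.01 MPa.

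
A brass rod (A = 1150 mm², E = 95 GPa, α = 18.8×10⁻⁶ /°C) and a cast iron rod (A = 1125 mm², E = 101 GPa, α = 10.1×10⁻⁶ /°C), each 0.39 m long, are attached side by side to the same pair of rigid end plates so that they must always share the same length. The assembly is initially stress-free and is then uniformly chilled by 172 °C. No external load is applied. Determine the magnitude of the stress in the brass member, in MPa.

σ ≈ 72.5 MPa (tensile)

Equilibrium of a rigid end plate with no external load gives equal and opposite internal forces ±P in the two members. Since α_{brass} > α_{cast iron}, cooling drives the brass into tension and the cast iron into compression.
Setting the final lengths equal and cancelling L: (α₁ − α₂)ΔT = P/(A₁E₁) + P/(A₂E₂).
|α₁ − α₂|·ΔT = 8.7×10⁻⁶ × 172 = 0.001496.
1/(A₁E₁) + 1/(A₂E₂) = 1/(1150×95×10³) + 1/(1125×101×10³) = 1.795×10⁻⁸ N⁻¹.
So P = 0.001496 / 1.795×10⁻⁸ = 83.35 kN.
σ_{brass} = P/A₁ = 83350/1150 = 72.47 MPa, tensile.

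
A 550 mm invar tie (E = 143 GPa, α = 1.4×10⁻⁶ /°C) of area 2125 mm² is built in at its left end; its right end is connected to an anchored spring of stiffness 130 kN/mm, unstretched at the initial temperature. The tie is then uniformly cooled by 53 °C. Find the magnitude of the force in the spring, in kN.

The unrestrained thermal change is αΔT L = 1.4×10⁻⁶ × 53 × 550 = 0.04081 mm.
With a force P in the spring, the elastic change of the tie is PL/(AE) and that of the spring is P/k; compatibility requires their sum to equal δ_free.
So P = δ_free / [L/(AE) + 1/k] = 0.04081 / [ 550/(2125×143×10³) + 1/(130×10³) ].
P = 0.04081 / 9.502×10⁻⁶ = 4295 N.

P ≈ 4.29 kN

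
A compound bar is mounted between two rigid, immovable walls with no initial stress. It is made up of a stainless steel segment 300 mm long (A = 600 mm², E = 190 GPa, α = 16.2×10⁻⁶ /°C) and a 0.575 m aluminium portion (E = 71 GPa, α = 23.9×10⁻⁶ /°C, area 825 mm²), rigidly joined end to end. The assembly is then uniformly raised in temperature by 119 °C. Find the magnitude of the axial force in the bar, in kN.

P ≈ 178 kN (compressive)

With the walls removed the bar would change length by δ_free = Σ αᵢΔT Lᵢ = 16.2×10⁻⁶×119×300 + 23.9×10⁻⁶×119×575 = 2.214 mm.
The walls prevent any net length change, so an axial force P (same in every segment) develops. Compatibility: P · Σ Lᵢ/(AᵢEᵢ) = δ_free.
The series flexibility is Σ Lᵢ/(AᵢEᵢ) = 300/(600×190×10³) + 575/(825×71×10³) = 1.245×10⁻⁵ mm/N.
Hence P = δ_free / Σ(L/AE) = 2.214/1.245×10⁻⁵ = 177.8 kN (compressive).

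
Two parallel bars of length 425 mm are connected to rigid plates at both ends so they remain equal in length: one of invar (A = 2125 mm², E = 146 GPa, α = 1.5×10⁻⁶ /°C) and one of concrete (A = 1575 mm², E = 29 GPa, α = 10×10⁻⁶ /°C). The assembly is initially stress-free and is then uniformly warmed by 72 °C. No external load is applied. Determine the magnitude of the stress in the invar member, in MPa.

σ ≈ 11.5 MPa (tensile)

Both members must finish at the same length. With the larger α, the concrete tends to over-expand; the plates restrain it, putting the concrete in compression and the invar in tension. With no external load the two internal forces are equal and opposite, magnitude P.
Equating the net (thermal + elastic) strains gives |α₁ − α₂|·ΔT = P·[1/(A₁E₁) + 1/(A₂E₂)].
|α₁ − α₂|·ΔT = 8.5×10⁻⁶ × 72 = 0.000612.
1/(A₁E₁) + 1/(A₂E₂) = 1/(2125×146×10³) + 1/(1575×29×10³) = 2.512×10⁻⁸ N⁻¹.
P = 0.000612 / 2.512×10⁻⁸ = 24370 N = 24.37 kN.
σ_{invar} = P/A₁ = 24370/2125 = 11.47 MPa, tensile.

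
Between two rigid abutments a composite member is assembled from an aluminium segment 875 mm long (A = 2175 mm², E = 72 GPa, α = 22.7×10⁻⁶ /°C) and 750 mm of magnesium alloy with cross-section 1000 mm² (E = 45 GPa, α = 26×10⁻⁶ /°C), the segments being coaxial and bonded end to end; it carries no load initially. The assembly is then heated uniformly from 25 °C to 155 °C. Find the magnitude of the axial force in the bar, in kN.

P ≈ 230 kN (compressive)

With the walls removed the bar would change length by δ_free = Σ αᵢΔT Lᵢ = 22.7×10⁻⁶×130×875 + 26×10⁻⁶×130×750 = 5.117 mm.
The rigid supports impose zero overall length change; the single axial force P common to all segments must satisfy P Σ Lᵢ/(AᵢEᵢ) = δ_free.
Σ Lᵢ/(AᵢEᵢ) = 875/(2175×72×10³) + 750/(1000×45×10³) = 2.225×10⁻⁵ mm/N.
Hence P = δ_free / Σ(L/AE) = 5.117/2.225×10⁻⁵ = 229.9 kN (compressive).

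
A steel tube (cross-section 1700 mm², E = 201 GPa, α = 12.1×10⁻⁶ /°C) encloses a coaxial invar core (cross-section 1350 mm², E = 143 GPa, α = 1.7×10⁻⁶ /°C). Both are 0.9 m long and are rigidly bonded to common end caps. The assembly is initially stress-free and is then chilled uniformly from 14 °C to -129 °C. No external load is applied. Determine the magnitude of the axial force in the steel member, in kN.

P ≈ 183 kN (tensile in the steel)

Both members must finish at the same length. With the larger α, the steel tends to over-contract; the plates restrain it, putting the steel in tension and the invar in compression. With no external load the two internal forces are equal and opposite, magnitude P.
Compatibility of the two members (thermal + elastic change equal): (α₁ − α₂)ΔT = P·[1/(A₁E₁) + 1/(A₂E₂)].
|α₁ − α₂|·ΔT = 10.4×10⁻⁶ × 143 = 0.001487.
1/(A₁E₁) + 1/(A₂E₂) = 1/(1700×201×10³) + 1/(1350×143×10³) = 8.107×10⁻⁹ N⁻¹.
P = 0.001487 / 8.107×10⁻⁹ = 183500 N = 183.5 kN.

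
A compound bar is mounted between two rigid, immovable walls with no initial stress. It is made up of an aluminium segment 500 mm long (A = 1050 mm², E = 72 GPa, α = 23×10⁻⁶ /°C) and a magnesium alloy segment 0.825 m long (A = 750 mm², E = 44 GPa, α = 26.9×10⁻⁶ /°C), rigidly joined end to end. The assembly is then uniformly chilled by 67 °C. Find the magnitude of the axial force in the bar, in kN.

If the supports were absent, the total length change would be Σ αᵢΔT Lᵢ = 23×10⁻⁶×67×500 + 26.9×10⁻⁶×67×825 = 2.257 mm.
The walls prevent any net length change, so an axial force P (same in every segment) develops. Compatibility: P · Σ Lᵢ/(AᵢEᵢ) = δ_free.
The series flexibility is Σ Lᵢ/(AᵢEᵢ) = 500/(1050×72×10³) + 825/(750×44×10³) = 3.161×10⁻⁵ mm/N.
P = 2.257 / 3.161×10⁻⁵ = 71410 N = 71.41 kN, tensile.

P ≈ 71.4 kN (tensile)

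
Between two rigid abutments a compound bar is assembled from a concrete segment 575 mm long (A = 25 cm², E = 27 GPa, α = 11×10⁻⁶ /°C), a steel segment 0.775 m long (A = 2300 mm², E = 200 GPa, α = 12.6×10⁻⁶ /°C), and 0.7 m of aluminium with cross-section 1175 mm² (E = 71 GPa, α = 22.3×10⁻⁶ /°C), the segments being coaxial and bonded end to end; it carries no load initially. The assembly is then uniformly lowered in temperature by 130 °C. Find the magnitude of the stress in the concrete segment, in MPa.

With the walls removed the bar would change length by δ_free = Σ αᵢΔT Lᵢ = 11×10⁻⁶×130×575 + 12.6×10⁻⁶×130×775 + 22.3×10⁻⁶×130×700 = 4.121 mm.
The walls prevent any net length change, so an axial force P (same in every segment) develops. Compatibility: P · Σ Lᵢ/(AᵢEᵢ) = δ_free.
The series flexibility is Σ Lᵢ/(AᵢEᵢ) = 575/(2500×27×10³) + 775/(2300×200×10³) + 700/(1175×71×10³) = 1.859×10⁻⁵ mm/N.
P = 4.121 / 1.859×10⁻⁵ = 221600 N = 221.6 kN, tensile.
σ_{concrete} = P / A = 221600 / 2500 = 88.65 MPa.

σ ≈ 88.7 MPa (tensile)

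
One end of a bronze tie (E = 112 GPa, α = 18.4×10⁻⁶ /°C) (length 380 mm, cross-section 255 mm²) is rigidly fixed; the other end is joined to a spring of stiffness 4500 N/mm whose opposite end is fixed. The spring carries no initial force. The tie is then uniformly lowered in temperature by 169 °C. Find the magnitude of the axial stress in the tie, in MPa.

Free thermal contraction: δ_free = αΔT L = 18.4×10⁻⁶ × 169 × 380 = 1.182 mm.
Let P be the tensile force in the spring. The tie extends elastically by PL/(AE) and the spring stretches by P/k; together these equal δ_free.
So P = δ_free / [L/(AE) + 1/k] = 1.182 / [ 380/(255×112×10³) + 1/(4500) ].
P = 1.182 / 0.0002355 = 5017 N.
σ = P/A = 5017/255 = 19.67 MPa.

σ ≈ 19.7 MPa (tensile)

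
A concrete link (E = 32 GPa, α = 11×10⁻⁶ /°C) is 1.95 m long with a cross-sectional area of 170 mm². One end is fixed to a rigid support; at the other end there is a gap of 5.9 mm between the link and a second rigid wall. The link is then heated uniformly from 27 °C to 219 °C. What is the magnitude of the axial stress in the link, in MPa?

σ ≈ 0 MPa

Unrestrained expansion: δ_free = αΔT L = 11×10⁻⁶ × 192 × 1950 = 4.118 mm.
This is smaller than the 5.9 mm clearance, so the link expands freely without reaching the stop — the stress is zero.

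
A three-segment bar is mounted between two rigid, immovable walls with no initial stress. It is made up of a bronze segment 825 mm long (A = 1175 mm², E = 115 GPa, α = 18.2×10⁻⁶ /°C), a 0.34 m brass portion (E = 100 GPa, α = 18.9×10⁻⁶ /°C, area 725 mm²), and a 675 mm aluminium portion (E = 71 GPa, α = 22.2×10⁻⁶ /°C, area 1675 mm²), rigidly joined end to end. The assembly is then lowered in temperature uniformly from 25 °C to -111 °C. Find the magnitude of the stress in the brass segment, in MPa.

σ ≈ 415 MPa (tensile)

If the supports were absent, the total length change would be Σ αᵢΔT Lᵢ = 18.2×10⁻⁶×136×825 + 18.9×10⁻⁶×136×340 + 22.2×10⁻⁶×136×675 = 4.954 mm.
Since the ends are fixed, an axial force P builds up, equal in every segment, with P · Σ Lᵢ/(AᵢEᵢ) = δ_free.
The series flexibility is Σ Lᵢ/(AᵢEᵢ) = 825/(1175×115×10³) + 340/(725×100×10³) + 675/(1675×71×10³) = 1.647×10⁻⁵ mm/N.
Hence P = δ_free / Σ(L/AE) = 4.954/1.647×10⁻⁵ = 300.8 kN (tensile).
σ_{brass} = P / A = 300800 / 725 = 414.9 MPa.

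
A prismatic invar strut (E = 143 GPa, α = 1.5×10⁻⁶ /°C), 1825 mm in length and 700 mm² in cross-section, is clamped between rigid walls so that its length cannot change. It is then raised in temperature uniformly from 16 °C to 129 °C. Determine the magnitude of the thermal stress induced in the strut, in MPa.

The supports are rigid, so the total axial strain is zero. The restrained thermal strain is ε = αΔT = 1.5×10⁻⁶ × 113 = 169.5×10⁻⁶.
Hence σ = E·αΔT = 143×10³ × 169.5×10⁻⁶ = 24.24 MPa, compressive.

σ ≈ 24.2 MPa (compressive)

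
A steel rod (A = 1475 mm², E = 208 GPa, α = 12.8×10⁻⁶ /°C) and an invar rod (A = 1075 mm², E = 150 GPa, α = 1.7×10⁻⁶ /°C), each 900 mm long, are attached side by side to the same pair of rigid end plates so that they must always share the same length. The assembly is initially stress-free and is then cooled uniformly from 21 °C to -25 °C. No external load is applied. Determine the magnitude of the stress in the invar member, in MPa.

σ ≈ 50.2 MPa (compressive)

The steel has the larger α, so on cooling it would change length more than the invar if both were free. The rigid plates force a common final length, so the steel is put into tension and the invar into compression, with equal and opposite forces P (no external load).
Equating the net (thermal + elastic) strains gives |α₁ − α₂|·ΔT = P·[1/(A₁E₁) + 1/(A₂E₂)].
|α₁ − α₂|·ΔT = 11.1×10⁻⁶ × 46 = 0.0005106.
1/(A₁E₁) + 1/(A₂E₂) = 1/(1475×208×10³) + 1/(1075×150×10³) = 9.461×10⁻⁹ N⁻¹.
P = 0.0005106 / 9.461×10⁻⁹ = 53970 N = 53.97 kN.
σ_{invar} = P/A₂ = 53970/1075 = 50.2 MPa, compressive.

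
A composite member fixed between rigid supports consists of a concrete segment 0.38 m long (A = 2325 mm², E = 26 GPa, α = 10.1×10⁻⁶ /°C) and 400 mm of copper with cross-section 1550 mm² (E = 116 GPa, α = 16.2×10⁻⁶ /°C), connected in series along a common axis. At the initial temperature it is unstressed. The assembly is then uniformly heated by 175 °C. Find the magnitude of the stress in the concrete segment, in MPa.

σ ≈ 91.3 MPa (compressive)

With the walls removed the bar would change length by δ_free = Σ αᵢΔT Lᵢ = 10.1×10⁻⁶×175×380 + 16.2×10⁻⁶×175×400 = 1.806 mm.
The rigid supports impose zero overall length change; the single axial force P common to all segments must satisfy P Σ Lᵢ/(AᵢEᵢ) = δ_free.
Σ Lᵢ/(AᵢEᵢ) = 380/(2325×26×10³) + 400/(1550×116×10³) = 8.511×10⁻⁶ mm/N.
Hence P = δ_free / Σ(L/AE) = 1.806/8.511×10⁻⁶ = 212.2 kN (compressive).
σ_{concrete} = P / A = 212200 / 2325 = 91.25 MPa.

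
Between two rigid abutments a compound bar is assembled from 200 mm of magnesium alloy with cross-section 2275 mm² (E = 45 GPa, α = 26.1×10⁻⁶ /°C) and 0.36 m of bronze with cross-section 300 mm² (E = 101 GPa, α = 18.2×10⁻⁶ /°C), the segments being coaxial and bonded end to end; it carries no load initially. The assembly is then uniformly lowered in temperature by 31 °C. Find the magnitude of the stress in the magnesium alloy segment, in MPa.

Free thermal contraction of the whole bar: Σ αᵢΔT Lᵢ = 26.1×10⁻⁶×31×200 + 18.2×10⁻⁶×31×360 = 0.3649 mm.
The walls prevent any net length change, so an axial force P (same in every segment) develops. Compatibility: P · Σ Lᵢ/(AᵢEᵢ) = δ_free.
The series flexibility is Σ Lᵢ/(AᵢEᵢ) = 200/(2275×45×10³) + 360/(300×101×10³) = 1.383×10⁻⁵ mm/N.
P = 0.3649 / 1.383×10⁻⁵ = 26380 N = 26.38 kN, tensile.
σ_{magnesium alloy} = P / A = 26380 / 2275 = 11.59 MPa.

σ ≈ 11.6 MPa (tensile)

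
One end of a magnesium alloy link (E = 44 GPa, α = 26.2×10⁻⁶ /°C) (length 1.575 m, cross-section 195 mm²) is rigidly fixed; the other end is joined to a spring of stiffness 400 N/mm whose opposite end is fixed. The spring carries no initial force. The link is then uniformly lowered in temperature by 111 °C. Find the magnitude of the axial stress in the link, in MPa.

The unrestrained thermal change is αΔT L = 26.2×10⁻⁶ × 111 × 1575 = 4.58 mm.
With a force P in the spring, the elastic change of the link is PL/(AE) and that of the spring is P/k; compatibility requires their sum to equal δ_free.
P [ L/(AE) + 1/k ] = δ_free → P [ 1575/(195×44×10³) + 1/(400) ] = 4.58.
P = 4.58 / 0.002684 = 1707 N.
σ = P/A = 1707/195 = 8.753 MPa.

σ ≈ 8.75 MPa (tensile)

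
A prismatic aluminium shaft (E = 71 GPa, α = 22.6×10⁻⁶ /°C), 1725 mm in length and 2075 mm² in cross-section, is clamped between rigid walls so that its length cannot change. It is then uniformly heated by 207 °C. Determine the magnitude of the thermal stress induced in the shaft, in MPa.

σ ≈ 332 MPa (compressive)

The supports are rigid, so the total axial strain is zero. The restrained thermal strain is ε = αΔT = 22.6×10⁻⁶ × 207 = 4678.2×10⁻⁶.
Hence σ = E·αΔT = 71×10³ × 4678.2×10⁻⁶ = 332.2 MPa, compressive.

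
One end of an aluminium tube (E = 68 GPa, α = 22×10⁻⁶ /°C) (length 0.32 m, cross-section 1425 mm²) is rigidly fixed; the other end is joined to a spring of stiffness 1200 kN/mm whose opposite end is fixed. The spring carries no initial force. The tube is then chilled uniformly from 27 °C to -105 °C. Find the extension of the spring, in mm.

δ ≈ 0.187 mm

Free thermal contraction: δ_free = αΔT L = 22×10⁻⁶ × 132 × 320 = 0.9293 mm.
With a force P in the spring, the elastic change of the tube is PL/(AE) and that of the spring is P/k; compatibility requires their sum to equal δ_free.
P [ L/(AE) + 1/k ] = δ_free → P [ 320/(1425×68×10³) + 1/(1200×10³) ] = 0.9293.
P = 0.9293 / 4.136×10⁻⁶ = 224700 N.
Spring extension = P/k = 224700/(1200×10³) = 0.1872 mm.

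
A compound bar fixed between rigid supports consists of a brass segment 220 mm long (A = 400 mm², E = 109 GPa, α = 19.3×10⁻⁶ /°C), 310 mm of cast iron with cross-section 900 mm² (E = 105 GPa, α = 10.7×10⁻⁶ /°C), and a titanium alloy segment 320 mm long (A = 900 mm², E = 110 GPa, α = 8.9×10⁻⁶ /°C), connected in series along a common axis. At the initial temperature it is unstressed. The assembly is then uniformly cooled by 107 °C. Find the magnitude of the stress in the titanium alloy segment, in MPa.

σ ≈ 107 MPa (tensile)

With the walls removed the bar would change length by δ_free = Σ αᵢΔT Lᵢ = 19.3×10⁻⁶×107×220 + 10.7×10⁻⁶×107×310 + 8.9×10⁻⁶×107×320 = 1.114 mm.
Since the ends are fixed, an axial force P builds up, equal in every segment, with P · Σ Lᵢ/(AᵢEᵢ) = δ_free.
Σ Lᵢ/(AᵢEᵢ) = 220/(400×109×10³) + 310/(900×105×10³) + 320/(900×110×10³) = 1.156×10⁻⁵ mm/N.
Hence P = δ_free / Σ(L/AE) = 1.114/1.156×10⁻⁵ = 96.38 kN (tensile).
σ_{titanium alloy} = P / A = 96380 / 900 = 107.1 MPa.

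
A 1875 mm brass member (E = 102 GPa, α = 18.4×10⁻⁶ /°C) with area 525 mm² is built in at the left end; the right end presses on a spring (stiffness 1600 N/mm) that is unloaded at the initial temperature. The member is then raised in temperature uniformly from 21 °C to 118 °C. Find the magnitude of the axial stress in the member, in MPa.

If the spring were absent the member would lengthen by αΔT L = 18.4×10⁻⁶ × 97 × 1875 = 3.346 mm.
With a force P in the spring, the elastic change of the member is PL/(AE) and that of the spring is P/k; compatibility requires their sum to equal δ_free.
P [ L/(AE) + 1/k ] = δ_free → P [ 1875/(525×102×10³) + 1/(1600) ] = 3.346.
P = 3.346 / 0.00066 = 5070 N.
σ = P/A = 5070/525 = 9.658 MPa.

σ ≈ 9.66 MPa (compressive)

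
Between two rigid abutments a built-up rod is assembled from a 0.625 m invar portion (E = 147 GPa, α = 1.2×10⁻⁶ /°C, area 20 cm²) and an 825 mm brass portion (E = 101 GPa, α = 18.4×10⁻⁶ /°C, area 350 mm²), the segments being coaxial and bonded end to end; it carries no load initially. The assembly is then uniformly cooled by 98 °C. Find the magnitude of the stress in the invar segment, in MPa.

σ ≈ 30.7 MPa (tensile)

With the walls removed the bar would change length by δ_free = Σ αᵢΔT Lᵢ = 1.2×10⁻⁶×98×625 + 18.4×10⁻⁶×98×825 = 1.561 mm.
The rigid supports impose zero overall length change; the single axial force P common to all segments must satisfy P Σ Lᵢ/(AᵢEᵢ) = δ_free.
Σ Lᵢ/(AᵢEᵢ) = 625/(2000×147×10³) + 825/(350×101×10³) = 2.546×10⁻⁵ mm/N.
So P = 1.561 / 2.546×10⁻⁵ = 61.31 kN, tensile.
σ_{invar} = P / A = 61310 / 2000 = 30.65 MPa.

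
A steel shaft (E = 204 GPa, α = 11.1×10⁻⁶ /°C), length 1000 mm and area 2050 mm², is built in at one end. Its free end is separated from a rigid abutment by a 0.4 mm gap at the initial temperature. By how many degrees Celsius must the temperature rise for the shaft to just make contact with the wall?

ΔT ≈ 36 °C

Contact occurs when the free expansion equals the gap: αΔT L = 0.4 mm.
So ΔT = g/(αL) = 0.4/(11.1×10⁻⁶ × 1000) = 36.04 °C.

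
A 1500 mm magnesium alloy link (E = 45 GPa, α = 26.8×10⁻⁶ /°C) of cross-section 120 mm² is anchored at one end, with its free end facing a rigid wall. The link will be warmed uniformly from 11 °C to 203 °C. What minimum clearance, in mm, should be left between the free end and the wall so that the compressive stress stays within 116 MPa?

Free expansion if unrestrained: δ_free = αΔT L = 26.8×10⁻⁶ × 192 × 1500 = 7.718 mm.
A stress of 116 MPa corresponds to the wall pushing the link back by σL/E = 116×1500/(45×10³) = 3.867 mm.
The gap must absorb the remainder: g_min = 7.718 − 3.867 = 3.852 mm.

g ≈ 3.85 mm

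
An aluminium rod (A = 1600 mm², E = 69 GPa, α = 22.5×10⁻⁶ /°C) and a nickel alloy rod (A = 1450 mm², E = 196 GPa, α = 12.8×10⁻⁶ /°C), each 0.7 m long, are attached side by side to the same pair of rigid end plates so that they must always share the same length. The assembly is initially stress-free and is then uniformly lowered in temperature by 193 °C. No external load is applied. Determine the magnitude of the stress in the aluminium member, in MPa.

σ ≈ 93 MPa (tensile)

The aluminium has the larger α, so on cooling it would change length more than the nickel alloy if both were free. The rigid plates force a common final length, so the aluminium is put into tension and the nickel alloy into compression, with equal and opposite forces P (no external load).
Equating the net (thermal + elastic) strains gives |α₁ − α₂|·ΔT = P·[1/(A₁E₁) + 1/(A₂E₂)].
|α₁ − α₂|·ΔT = 9.7×10⁻⁶ × 193 = 0.001872.
1/(A₁E₁) + 1/(A₂E₂) = 1/(1600×69×10³) + 1/(1450×196×10³) = 1.258×10⁻⁸ N⁻¹.
P = 0.001872 / 1.258×10⁻⁸ = 148900 N = 148.9 kN.
σ_{aluminium} = P/A₁ = 148900/1600 = 93.03 MPa, tensile.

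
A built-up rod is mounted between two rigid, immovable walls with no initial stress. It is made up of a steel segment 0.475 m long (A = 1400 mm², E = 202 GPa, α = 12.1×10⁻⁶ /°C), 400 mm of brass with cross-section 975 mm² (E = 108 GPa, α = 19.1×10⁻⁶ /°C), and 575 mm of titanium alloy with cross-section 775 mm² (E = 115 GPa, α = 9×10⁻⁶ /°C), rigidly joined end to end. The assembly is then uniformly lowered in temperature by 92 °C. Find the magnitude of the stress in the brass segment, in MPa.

Free thermal contraction of the whole bar: Σ αᵢΔT Lᵢ = 12.1×10⁻⁶×92×475 + 19.1×10⁻⁶×92×400 + 9×10⁻⁶×92×575 = 1.708 mm.
The rigid supports impose zero overall length change; the single axial force P common to all segments must satisfy P Σ Lᵢ/(AᵢEᵢ) = δ_free.
Σ Lᵢ/(AᵢEᵢ) = 475/(1400×202×10³) + 400/(975×108×10³) + 575/(775×115×10³) = 1.193×10⁻⁵ mm/N.
So P = 1.708 / 1.193×10⁻⁵ = 143.1 kN, tensile.
σ_{brass} = P / A = 143100 / 975 = 146.8 MPa.

σ ≈ 147 MPa (tensile)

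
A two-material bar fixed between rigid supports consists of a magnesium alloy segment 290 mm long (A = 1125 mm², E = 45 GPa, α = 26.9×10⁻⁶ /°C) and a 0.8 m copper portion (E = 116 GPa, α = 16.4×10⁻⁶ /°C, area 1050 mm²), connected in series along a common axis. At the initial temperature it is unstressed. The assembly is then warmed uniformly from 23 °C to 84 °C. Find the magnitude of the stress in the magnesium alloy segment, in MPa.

Free thermal expansion of the whole bar: Σ αᵢΔT Lᵢ = 26.9×10⁻⁶×61×290 + 16.4×10⁻⁶×61×800 = 1.276 mm.
The walls prevent any net length change, so an axial force P (same in every segment) develops. Compatibility: P · Σ Lᵢ/(AᵢEᵢ) = δ_free.
The series flexibility is Σ Lᵢ/(AᵢEᵢ) = 290/(1125×45×10³) + 800/(1050×116×10³) = 1.23×10⁻⁵ mm/N.
Hence P = δ_free / Σ(L/AE) = 1.276/1.23×10⁻⁵ = 103.8 kN (compressive).
σ_{magnesium alloy} = P / A = 103800 / 1125 = 92.25 MPa.

σ ≈ 92.3 MPa (compressive)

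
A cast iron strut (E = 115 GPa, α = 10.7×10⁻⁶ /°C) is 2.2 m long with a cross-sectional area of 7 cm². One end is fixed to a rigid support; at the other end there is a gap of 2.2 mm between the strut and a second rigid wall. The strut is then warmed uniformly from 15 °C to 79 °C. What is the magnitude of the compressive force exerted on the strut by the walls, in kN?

P ≈ 0 kN

Free thermal elongation = αΔT L = 10.7×10⁻⁶ × 64 × 2200 = 1.507 mm.
This is smaller than the 2.2 mm clearance, so the strut expands freely without reaching the stop — the stress is zero.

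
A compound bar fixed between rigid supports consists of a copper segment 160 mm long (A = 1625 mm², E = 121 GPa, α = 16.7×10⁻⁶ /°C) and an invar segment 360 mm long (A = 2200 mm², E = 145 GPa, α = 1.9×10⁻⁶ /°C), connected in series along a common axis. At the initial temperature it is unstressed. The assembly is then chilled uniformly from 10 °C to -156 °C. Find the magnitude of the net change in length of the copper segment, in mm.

With the walls removed the bar would change length by δ_free = Σ αᵢΔT Lᵢ = 16.7×10⁻⁶×166×160 + 1.9×10⁻⁶×166×360 = 0.5571 mm.
The walls prevent any net length change, so an axial force P (same in every segment) develops. Compatibility: P · Σ Lᵢ/(AᵢEᵢ) = δ_free.
The series flexibility is Σ Lᵢ/(AᵢEᵢ) = 160/(1625×121×10³) + 360/(2200×145×10³) = 1.942×10⁻⁶ mm/N.
Hence P = δ_free / Σ(L/AE) = 0.5571/1.942×10⁻⁶ = 286.8 kN (tensile).
For the copper segment, free thermal change = 16.7×10⁻⁶×166×160 = 0.4436 mm and elastic change from P = 286800×160/(1625×121×10³) = 0.2334 mm; these oppose, so the net change is 0.21 mm (segment shortens).

|ΔL| ≈ 0.21 mm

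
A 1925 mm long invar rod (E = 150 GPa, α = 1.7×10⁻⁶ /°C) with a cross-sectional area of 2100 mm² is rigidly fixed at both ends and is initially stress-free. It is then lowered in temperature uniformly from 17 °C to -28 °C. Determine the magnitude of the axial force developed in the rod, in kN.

Full restraint means ε = 0, so the stress is σ = EαΔT = 150×10³ × 1.7×10⁻⁶ × 45 = 11.47 MPa.
Then P = σA = 11.47 × 2100 mm² = 24.1 kN, tensile.

P ≈ 24.1 kN (tensile)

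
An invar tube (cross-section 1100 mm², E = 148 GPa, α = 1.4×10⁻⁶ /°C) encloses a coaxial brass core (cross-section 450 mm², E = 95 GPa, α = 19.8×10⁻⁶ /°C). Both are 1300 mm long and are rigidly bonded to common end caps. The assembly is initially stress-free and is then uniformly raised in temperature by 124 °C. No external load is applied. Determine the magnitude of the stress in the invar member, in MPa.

σ ≈ 70.2 MPa (tensile)

The brass has the larger α, so on heating it would change length more than the invar if both were free. The rigid plates force a common final length, so the brass is put into compression and the invar into tension, with equal and opposite forces P (no external load).
Equating the net (thermal + elastic) strains gives |α₁ − α₂|·ΔT = P·[1/(A₁E₁) + 1/(A₂E₂)].
|α₁ − α₂|·ΔT = 18.4×10⁻⁶ × 124 = 0.002282.
1/(A₁E₁) + 1/(A₂E₂) = 1/(1100×148×10³) + 1/(450×95×10³) = 2.953×10⁻⁸ N⁻¹.
So P = 0.002282 / 2.953×10⁻⁸ = 77.25 kN.
σ_{invar} = P/A₁ = 77250/1100 = 70.23 MPa, tensile.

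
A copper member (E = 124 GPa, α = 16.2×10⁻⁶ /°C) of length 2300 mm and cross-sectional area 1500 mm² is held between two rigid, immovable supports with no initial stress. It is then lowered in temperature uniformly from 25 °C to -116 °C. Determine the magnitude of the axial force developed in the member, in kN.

The ends cannot move, so σ = EαΔT = 124×10³ × 16.2×10⁻⁶ × 141 = 283.2 MPa.
P = AEαΔT = 1500 × 124×10³ × 16.2×10⁻⁶ × 141 = 424.9 kN (tensile).

P ≈ 425 kN (tensile)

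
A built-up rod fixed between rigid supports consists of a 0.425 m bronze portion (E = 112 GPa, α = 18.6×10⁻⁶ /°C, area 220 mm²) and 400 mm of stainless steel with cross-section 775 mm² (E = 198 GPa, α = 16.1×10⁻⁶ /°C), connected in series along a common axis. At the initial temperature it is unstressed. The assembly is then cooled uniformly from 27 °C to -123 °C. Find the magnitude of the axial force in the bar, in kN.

Free thermal contraction of the whole bar: Σ αᵢΔT Lᵢ = 18.6×10⁻⁶×150×425 + 16.1×10⁻⁶×150×400 = 2.152 mm.
The rigid supports impose zero overall length change; the single axial force P common to all segments must satisfy P Σ Lᵢ/(AᵢEᵢ) = δ_free.
The series flexibility is Σ Lᵢ/(AᵢEᵢ) = 425/(220×112×10³) + 400/(775×198×10³) = 1.986×10⁻⁵ mm/N.
P = 2.152 / 1.986×10⁻⁵ = 108400 N = 108.4 kN, tensile.

P ≈ 108 kN (tensile)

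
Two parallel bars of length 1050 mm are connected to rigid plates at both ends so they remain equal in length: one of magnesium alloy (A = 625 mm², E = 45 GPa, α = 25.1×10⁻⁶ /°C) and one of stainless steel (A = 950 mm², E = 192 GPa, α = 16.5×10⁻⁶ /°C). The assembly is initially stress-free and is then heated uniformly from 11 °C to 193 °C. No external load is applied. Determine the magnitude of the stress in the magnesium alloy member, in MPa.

Equilibrium of a rigid end plate with no external load gives equal and opposite internal forces ±P in the two members. Since α_{magnesium alloy} > α_{stainless steel}, heating drives the magnesium alloy into compression and the stainless steel into tension.
Compatibility of the two members (thermal + elastic change equal): (α₁ − α₂)ΔT = P·[1/(A₁E₁) + 1/(A₂E₂)].
|α₁ − α₂|·ΔT = 8.6×10⁻⁶ × 182 = 0.001565.
1/(A₁E₁) + 1/(A₂E₂) = 1/(625×45×10³) + 1/(950×192×10³) = 4.104×10⁻⁸ N⁻¹.
P = 0.001565 / 4.104×10⁻⁸ = 38140 N = 38.14 kN.
σ_{magnesium alloy} = P/A₁ = 38140/625 = 61.02 MPa, compressive.

σ ≈ 61 MPa (compressive)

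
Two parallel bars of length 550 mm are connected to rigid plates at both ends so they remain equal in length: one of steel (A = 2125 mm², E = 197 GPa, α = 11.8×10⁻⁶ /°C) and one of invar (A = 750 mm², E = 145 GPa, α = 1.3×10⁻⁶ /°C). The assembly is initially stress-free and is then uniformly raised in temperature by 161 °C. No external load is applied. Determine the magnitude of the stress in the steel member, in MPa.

The steel has the larger α, so on heating it would change length more than the invar if both were free. The rigid plates force a common final length, so the steel is put into compression and the invar into tension, with equal and opposite forces P (no external load).
Compatibility of the two members (thermal + elastic change equal): (α₁ − α₂)ΔT = P·[1/(A₁E₁) + 1/(A₂E₂)].
|α₁ − α₂|·ΔT = 10.5×10⁻⁶ × 161 = 0.00169.
1/(A₁E₁) + 1/(A₂E₂) = 1/(2125×197×10³) + 1/(750×145×10³) = 1.158×10⁻⁸ N⁻¹.
So P = 0.00169 / 1.158×10⁻⁸ = 145.9 kN.
σ_{steel} = P/A₁ = 145900/2125 = 68.67 MPa, compressive.

σ ≈ 68.7 MPa (compressive)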